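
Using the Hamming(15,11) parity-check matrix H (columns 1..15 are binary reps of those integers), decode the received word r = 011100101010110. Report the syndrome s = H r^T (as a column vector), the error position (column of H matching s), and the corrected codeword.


s = (0, 0, 1, 1)^T, error position = 3, corrected codeword c = 010100101010110

Compute s = H r^T mod 2 one row at a time:
  s_1 = 0 + 1 + 0 + 1 + 0 + 1 + 1 + 0 = 4 ≡ 0 (mod 2).
  s_2 = 1 + 0 + 0 + 1 + 0 + 1 + 1 + 0 = 4 ≡ 0 (mod 2).
  s_3 = 1 + 1 + 0 + 1 + 0 + 1 + 1 + 0 = 5 ≡ 1 (mod 2).
  s_4 = 0 + 1 + 0 + 1 + 1 + 1 + 1 + 0 = 5 ≡ 1 (mod 2).
s = (0, 0, 1, 1)^T — this equals column 3 of H (binary 0011), so error is at position 3.
Correct: flip bit 3 of r = 011100101010110 to get c = 010100101010110.


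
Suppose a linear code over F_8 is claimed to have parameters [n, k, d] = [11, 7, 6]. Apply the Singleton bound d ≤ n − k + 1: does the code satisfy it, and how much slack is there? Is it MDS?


Singleton RHS = n − k + 1 = 5, slack = -1, bound violated (no such code; not MDS).

Singleton bound: d ≤ n − k + 1.
Here n = 11, k = 7, so n − k + 1 = 5.
Given d = 6, check d ≤ 5: NO.
Slack = (n − k + 1) − d = -1.
The slack is negative: d = 6 exceeds n − k + 1 = 5 by 1, so the Singleton bound is violated and no linear [11, 7, 6]_8 code can exist. In particular it is not MDS (MDS requires d = n − k + 1 exactly).
Description: the claimed parameters are [11, 7, 6]_8; such a code would be impossible (violates the Singleton bound).


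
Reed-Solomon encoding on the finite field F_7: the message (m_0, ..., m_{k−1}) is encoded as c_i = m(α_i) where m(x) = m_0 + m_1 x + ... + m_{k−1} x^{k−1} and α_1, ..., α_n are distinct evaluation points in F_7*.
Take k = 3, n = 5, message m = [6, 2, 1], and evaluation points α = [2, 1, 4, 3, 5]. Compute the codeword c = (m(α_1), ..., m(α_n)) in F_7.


c = [0, 2, 2, 0, 6]

Message polynomial: m(x) = 6 + 2·x + 1·x^2 (mod 7).
For each evaluation point α_i, compute m(α_i) mod 7:
  α_1 = 2: Horner steps 1 → 4 → 0, so m(2) = 0.
  α_2 = 1: Horner steps 1 → 3 → 2, so m(1) = 2.
  α_3 = 4: Horner steps 1 → 6 → 2, so m(4) = 2.
  α_4 = 3: Horner steps 1 → 5 → 0, so m(3) = 0.
  α_5 = 5: Horner steps 1 → 0 → 6, so m(5) = 6.
Codeword c = [0, 2, 2, 0, 6] ∈ F_7^5.


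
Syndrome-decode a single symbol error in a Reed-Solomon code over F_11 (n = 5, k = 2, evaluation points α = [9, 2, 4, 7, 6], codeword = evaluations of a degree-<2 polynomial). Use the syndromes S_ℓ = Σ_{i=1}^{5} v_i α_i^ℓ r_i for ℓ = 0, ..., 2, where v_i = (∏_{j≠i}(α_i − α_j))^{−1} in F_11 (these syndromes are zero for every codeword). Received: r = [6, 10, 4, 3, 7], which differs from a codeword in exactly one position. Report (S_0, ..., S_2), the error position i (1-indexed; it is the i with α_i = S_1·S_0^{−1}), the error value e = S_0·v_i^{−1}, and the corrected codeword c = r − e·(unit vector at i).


S = (4, 8, 5), error at position 2, error magnitude e = 9, c = [6, 1, 4, 3, 7].

Step 1: column multipliers v_i = (∏_{j≠i}(α_i − α_j))^{−1} mod 11.
  i = 1 (α = 9): (9−2)(9−4)(9−7)(9−6) = 7·5·2·3 = 210 ≡ 1, so v_1 = 1^{−1} = 1 (mod 11).
  i = 2 (α = 2): (2−9)(2−4)(2−7)(2−6) = (−7)·(−2)·(−5)·(−4) = 280 ≡ 5, so v_2 = 5^{−1} = 9 (mod 11).
  i = 3 (α = 4): (4−9)(4−2)(4−7)(4−6) = (−5)·2·(−3)·(−2) = −60 ≡ 6, so v_3 = 6^{−1} = 2 (mod 11).
  i = 4 (α = 7): (7−9)(7−2)(7−4)(7−6) = (−2)·5·3·1 = −30 ≡ 3, so v_4 = 3^{−1} = 4 (mod 11).
  i = 5 (α = 6): (6−9)(6−2)(6−4)(6−7) = (−3)·4·2·(−1) = 24 ≡ 2, so v_5 = 2^{−1} = 6 (mod 11).
  v = [1, 9, 2, 4, 6].
Step 2: syndromes of r = [6, 10, 4, 3, 7] (all sums mod 11).
  S_0 = Σ v_i r_i = 1·6 + 9·10 + 2·4 + 4·3 + 6·7 = 158 ≡ 4.
  S_1 = Σ v_i α_i r_i = 1·9·6 + 9·2·10 + 2·4·4 + 4·7·3 + 6·6·7 = 602 ≡ 8.
  α_i^2 mod 11 = [4, 4, 5, 5, 3].
  S_2 = Σ v_i α_i^2 r_i = 1·4·6 + 9·4·10 + 2·5·4 + 4·5·3 + 6·3·7 = 610 ≡ 5.
  S = (4, 8, 5) ≠ 0, so r is not a codeword (an error is present).
Step 3: locate the error. For a single error e at position i, S_ℓ = v_i·e·α_i^ℓ, so α_err = S_1/S_0.
  S_0^{−1} = 4^{−1} = 3 (mod 11), so α_err = 8·3 = 24 ≡ 2 = α_2. Error position i = 2.
  Consistency check: S_2/S_1 = 5·7 = 35 ≡ 2 = α_err ✓ (single-error assumption holds).
Step 4: error magnitude e = S_0/v_2 = S_0·∏_{j≠2}(α_2 − α_j) = 4·5 = 20 ≡ 9 (mod 11).
Step 5: correct position 2: c_2 = r_2 − e = 10 − 9 ≡ 1 (mod 11). Hence c = [6, 1, 4, 3, 7].
  Check: interpolating c through the α_i gives m(x) = 9 + 7·x (degree < 2) with m(α_i) = c_i for every i, so c is indeed a codeword.


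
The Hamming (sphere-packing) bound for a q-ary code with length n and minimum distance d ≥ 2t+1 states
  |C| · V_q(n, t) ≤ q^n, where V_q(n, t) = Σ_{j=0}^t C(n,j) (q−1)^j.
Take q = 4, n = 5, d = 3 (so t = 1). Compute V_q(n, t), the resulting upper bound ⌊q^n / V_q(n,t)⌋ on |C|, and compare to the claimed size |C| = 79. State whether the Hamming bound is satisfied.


V_q(n, t) = 16, q^n = 1024, Hamming bound = 64, |C| = 79 > bound (violated).

Step 1: Compute V_q(n, t) = Σ_{j=0}^1 C(n, j) (q−1)^j.
  j = 0: C(5,0)·(3)^0 = 1·1 = 1.
  j = 1: C(5,1)·(3)^1 = 5·3 = 15.
  V_q(n, t) = 1 + 15 = 16.
Step 2: q^n = 4^5 = 1024.
Step 3: Hamming bound ⌊q^n / V_q(n,t)⌋ = ⌊1024/16⌋ = 64.
Step 4: Compare |C| = 79 to 64: violated.
The claimed |C| lies above the Hamming bound, so no 4-ary code of length 5 with d ≥ 3 can have 79 codewords.


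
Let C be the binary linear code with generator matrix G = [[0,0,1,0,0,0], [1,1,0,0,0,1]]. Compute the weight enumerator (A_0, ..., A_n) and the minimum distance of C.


Weight distribution: A_0 = 1, A_1 = 1, A_3 = 1, A_4 = 1. Minimum distance d = 1.

Enumerate all 2^2 = 4 messages m ∈ F_2^2.
For each, compute codeword c = mG in F_2^6, then tally its weight.
  m = 00 → c = 000000, weight = 0.
  m = 10 → c = 001000, weight = 1.
  m = 01 → c = 110001, weight = 3.
  m = 11 → c = 111001, weight = 4.
Tally weights:
  weight 0: 1 codewords.
  weight 1: 1 codewords.
  weight 3: 1 codewords.
  weight 4: 1 codewords.
Minimum distance d = smallest w > 0 with A_w > 0 = 1.
Sanity: Σ A_w = 4 = 2^2 = 4 ✓.


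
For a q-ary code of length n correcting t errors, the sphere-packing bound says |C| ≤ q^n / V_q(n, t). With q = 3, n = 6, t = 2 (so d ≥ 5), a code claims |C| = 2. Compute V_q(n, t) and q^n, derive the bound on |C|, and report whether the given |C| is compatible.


V_q(n, t) = 73, q^n = 729, Hamming bound = 9, |C| = 2 ≤ bound (satisfied).

Step 1: Compute V_q(n, t) = Σ_{j=0}^2 C(n, j) (q−1)^j.
  j = 0: C(6,0)·(2)^0 = 1·1 = 1.
  j = 1: C(6,1)·(2)^1 = 6·2 = 12.
  j = 2: C(6,2)·(2)^2 = 15·4 = 60.
  V_q(n, t) = 1 + 12 + 60 = 73.
Step 2: q^n = 3^6 = 729.
Step 3: Hamming bound ⌊q^n / V_q(n,t)⌋ = ⌊729/73⌋ = 9.
Step 4: Compare |C| = 2 to 9: satisfied.
The claimed |C| lies below the Hamming bound.


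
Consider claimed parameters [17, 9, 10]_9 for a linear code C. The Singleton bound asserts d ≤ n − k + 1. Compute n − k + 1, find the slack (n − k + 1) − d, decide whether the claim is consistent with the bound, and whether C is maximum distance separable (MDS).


Singleton RHS = n − k + 1 = 9, slack = -1, bound violated (no such code; not MDS).

Singleton bound: d ≤ n − k + 1.
Here n = 17, k = 9, so n − k + 1 = 9.
Given d = 10, check d ≤ 9: NO.
Slack = (n − k + 1) − d = -1.
The slack is negative: d = 10 exceeds n − k + 1 = 9 by 1, so the Singleton bound is violated and no linear [17, 9, 10]_9 code can exist. In particular it is not MDS (MDS requires d = n − k + 1 exactly).
Description: the claimed parameters are [17, 9, 10]_9; such a code would be impossible (violates the Singleton bound).


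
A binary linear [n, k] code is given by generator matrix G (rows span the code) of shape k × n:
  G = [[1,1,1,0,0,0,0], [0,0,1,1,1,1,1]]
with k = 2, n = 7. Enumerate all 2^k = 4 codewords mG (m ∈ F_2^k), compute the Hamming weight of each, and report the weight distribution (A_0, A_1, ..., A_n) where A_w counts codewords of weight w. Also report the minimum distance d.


Weight distribution: A_0 = 1, A_3 = 1, A_5 = 1, A_6 = 1. Minimum distance d = 3.

Enumerate all 2^2 = 4 messages m ∈ F_2^2.
For each, compute codeword c = mG in F_2^7, then tally its weight.
  m = 00 → c = 0000000, weight = 0.
  m = 10 → c = 1110000, weight = 3.
  m = 01 → c = 0011111, weight = 5.
  m = 11 → c = 1101111, weight = 6.
Tally weights:
  weight 0: 1 codewords.
  weight 3: 1 codewords.
  weight 5: 1 codewords.
  weight 6: 1 codewords.
Minimum distance d = smallest w > 0 with A_w > 0 = 3.
Sanity: Σ A_w = 4 = 2^2 = 4 ✓.


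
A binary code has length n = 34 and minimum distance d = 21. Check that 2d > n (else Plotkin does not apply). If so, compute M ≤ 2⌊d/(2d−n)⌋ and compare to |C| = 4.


Plotkin bound M ≤ 4; given |C| = 4 ≤ bound (satisfied).

Check applicability: 2d = 42, n = 34.
2d − n = 8 > 0, so Plotkin applies.
Compute d/(2d−n) = 21/8 ≈ 2.6250.
⌊d/(2d−n)⌋ = 2.
Plotkin bound: M ≤ 2·2 = 4.
Given |C| = 4, check: satisfied.
This |C| is at the Plotkin bound.


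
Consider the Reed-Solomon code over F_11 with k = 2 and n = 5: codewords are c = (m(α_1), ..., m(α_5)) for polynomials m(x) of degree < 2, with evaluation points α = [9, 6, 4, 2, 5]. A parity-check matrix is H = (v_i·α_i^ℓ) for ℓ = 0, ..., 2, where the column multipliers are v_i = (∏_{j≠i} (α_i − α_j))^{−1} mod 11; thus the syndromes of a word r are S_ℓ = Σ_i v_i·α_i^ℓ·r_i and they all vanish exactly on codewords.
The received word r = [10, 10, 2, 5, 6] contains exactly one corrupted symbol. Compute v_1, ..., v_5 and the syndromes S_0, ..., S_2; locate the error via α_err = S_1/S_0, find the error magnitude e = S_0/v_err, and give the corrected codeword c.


S = (5, 1, 9), error at position 1, error magnitude e = 10, c = [0, 10, 2, 5, 6].

Step 1: column multipliers v_i = (∏_{j≠i}(α_i − α_j))^{−1} mod 11.
  i = 1 (α = 9): (9−6)(9−4)(9−2)(9−5) = 3·5·7·4 = 420 ≡ 2, so v_1 = 2^{−1} = 6 (mod 11).
  i = 2 (α = 6): (6−9)(6−4)(6−2)(6−5) = (−3)·2·4·1 = −24 ≡ 9, so v_2 = 9^{−1} = 5 (mod 11).
  i = 3 (α = 4): (4−9)(4−6)(4−2)(4−5) = (−5)·(−2)·2·(−1) = −20 ≡ 2, so v_3 = 2^{−1} = 6 (mod 11).
  i = 4 (α = 2): (2−9)(2−6)(2−4)(2−5) = (−7)·(−4)·(−2)·(−3) = 168 ≡ 3, so v_4 = 3^{−1} = 4 (mod 11).
  i = 5 (α = 5): (5−9)(5−6)(5−4)(5−2) = (−4)·(−1)·1·3 = 12 ≡ 1, so v_5 = 1^{−1} = 1 (mod 11).
  v = [6, 5, 6, 4, 1].
Step 2: syndromes of r = [10, 10, 2, 5, 6] (all sums mod 11).
  S_0 = Σ v_i r_i = 6·10 + 5·10 + 6·2 + 4·5 + 1·6 = 148 ≡ 5.
  S_1 = Σ v_i α_i r_i = 6·9·10 + 5·6·10 + 6·4·2 + 4·2·5 + 1·5·6 = 958 ≡ 1.
  α_i^2 mod 11 = [4, 3, 5, 4, 3].
  S_2 = Σ v_i α_i^2 r_i = 6·4·10 + 5·3·10 + 6·5·2 + 4·4·5 + 1·3·6 = 548 ≡ 9.
  S = (5, 1, 9) ≠ 0, so r is not a codeword (an error is present).
Step 3: locate the error. For a single error e at position i, S_ℓ = v_i·e·α_i^ℓ, so α_err = S_1/S_0.
  S_0^{−1} = 5^{−1} = 9 (mod 11), so α_err = 1·9 = 9 ≡ 9 = α_1. Error position i = 1.
  Consistency check: S_2/S_1 = 9·1 = 9 ≡ 9 = α_err ✓ (single-error assumption holds).
Step 4: error magnitude e = S_0/v_1 = S_0·∏_{j≠1}(α_1 − α_j) = 5·2 = 10 ≡ 10 (mod 11).
Step 5: correct position 1: c_1 = r_1 − e = 10 − 10 ≡ 0 (mod 11). Hence c = [0, 10, 2, 5, 6].
  Check: interpolating c through the α_i gives m(x) = 8 + 4·x (degree < 2) with m(α_i) = c_i for every i, so c is indeed a codeword.


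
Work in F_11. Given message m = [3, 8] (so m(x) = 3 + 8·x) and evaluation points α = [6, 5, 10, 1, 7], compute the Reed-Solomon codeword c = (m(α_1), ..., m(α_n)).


c = [7, 10, 6, 0, 4]

Message polynomial: m(x) = 3 + 8·x (mod 11).
For each evaluation point α_i, compute m(α_i) mod 11:
  α_1 = 6: Horner steps 8 → 7, so m(6) = 7.
  α_2 = 5: Horner steps 8 → 10, so m(5) = 10.
  α_3 = 10: Horner steps 8 → 6, so m(10) = 6.
  α_4 = 1: Horner steps 8 → 0, so m(1) = 0.
  α_5 = 7: Horner steps 8 → 4, so m(7) = 4.
Codeword c = [7, 10, 6, 0, 4] ∈ F_11^5.


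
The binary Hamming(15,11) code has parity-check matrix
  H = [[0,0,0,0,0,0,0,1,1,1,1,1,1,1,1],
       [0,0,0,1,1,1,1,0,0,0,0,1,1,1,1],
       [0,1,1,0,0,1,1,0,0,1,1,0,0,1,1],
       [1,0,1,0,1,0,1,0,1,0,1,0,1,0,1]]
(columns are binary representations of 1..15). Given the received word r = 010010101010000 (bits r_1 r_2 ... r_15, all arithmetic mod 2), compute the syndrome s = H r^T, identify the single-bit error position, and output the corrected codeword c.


s = (0, 0, 1, 0)^T, error position = 2, corrected codeword c = 000010101010000

Compute s = H r^T mod 2 one row at a time:
  s_1 = 0 + 1 + 0 + 1 + 0 + 0 + 0 + 0 = 2 ≡ 0 (mod 2).
  s_2 = 0 + 1 + 0 + 1 + 0 + 0 + 0 + 0 = 2 ≡ 0 (mod 2).
  s_3 = 1 + 0 + 0 + 1 + 0 + 1 + 0 + 0 = 3 ≡ 1 (mod 2).
  s_4 = 0 + 0 + 1 + 1 + 1 + 1 + 0 + 0 = 4 ≡ 0 (mod 2).
s = (0, 0, 1, 0)^T — this equals column 2 of H (binary 0010), so error is at position 2.
Correct: flip bit 2 of r = 010010101010000 to get c = 000010101010000.


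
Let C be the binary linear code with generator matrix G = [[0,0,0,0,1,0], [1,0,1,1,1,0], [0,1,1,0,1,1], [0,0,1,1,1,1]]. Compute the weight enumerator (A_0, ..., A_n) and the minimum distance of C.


Weight distribution: A_0 = 1, A_1 = 1, A_2 = 2, A_3 = 6, A_4 = 5, A_5 = 1. Minimum distance d = 1.

Enumerate all 2^4 = 16 messages m ∈ F_2^4.
For each, compute codeword c = mG in F_2^6, then tally its weight.
  m = 0000 → c = 000000, weight = 0.
  m = 1000 → c = 000010, weight = 1.
  m = 0100 → c = 101110, weight = 4.
  m = 1100 → c = 101100, weight = 3.
  m = 0010 → c = 011011, weight = 4.
  m = 1010 → c = 011001, weight = 3.
  m = 0110 → c = 110101, weight = 4.
  m = 1110 → c = 110111, weight = 5.
  m = 0001 → c = 001111, weight = 4.
  m = 1001 → c = 001101, weight = 3.
  m = 0101 → c = 100001, weight = 2.
  m = 1101 → c = 100011, weight = 3.
  m = 0011 → c = 010100, weight = 2.
  m = 1011 → c = 010110, weight = 3.
  m = 0111 → c = 111010, weight = 4.
  m = 1111 → c = 111000, weight = 3.
Tally weights:
  weight 0: 1 codewords.
  weight 1: 1 codewords.
  weight 2: 2 codewords.
  weight 3: 6 codewords.
  weight 4: 5 codewords.
  weight 5: 1 codewords.
Minimum distance d = smallest w > 0 with A_w > 0 = 1.
Sanity: Σ A_w = 16 = 2^4 = 16 ✓.


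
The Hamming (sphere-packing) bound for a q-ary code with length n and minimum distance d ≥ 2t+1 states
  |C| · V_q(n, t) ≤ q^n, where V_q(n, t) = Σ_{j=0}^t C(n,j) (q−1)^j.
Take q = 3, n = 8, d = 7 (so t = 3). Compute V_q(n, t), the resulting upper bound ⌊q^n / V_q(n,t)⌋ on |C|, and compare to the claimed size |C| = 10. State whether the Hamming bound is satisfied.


V_q(n, t) = 577, q^n = 6561, Hamming bound = 11, |C| = 10 ≤ bound (satisfied).

Step 1: Compute V_q(n, t) = Σ_{j=0}^3 C(n, j) (q−1)^j.
  j = 0: C(8,0)·(2)^0 = 1·1 = 1.
  j = 1: C(8,1)·(2)^1 = 8·2 = 16.
  j = 2: C(8,2)·(2)^2 = 28·4 = 112.
  j = 3: C(8,3)·(2)^3 = 56·8 = 448.
  V_q(n, t) = 1 + 16 + 112 + 448 = 577.
Step 2: q^n = 3^8 = 6561.
Step 3: Hamming bound ⌊q^n / V_q(n,t)⌋ = ⌊6561/577⌋ = 11.
Step 4: Compare |C| = 10 to 11: satisfied.
The claimed |C| lies below the Hamming bound.


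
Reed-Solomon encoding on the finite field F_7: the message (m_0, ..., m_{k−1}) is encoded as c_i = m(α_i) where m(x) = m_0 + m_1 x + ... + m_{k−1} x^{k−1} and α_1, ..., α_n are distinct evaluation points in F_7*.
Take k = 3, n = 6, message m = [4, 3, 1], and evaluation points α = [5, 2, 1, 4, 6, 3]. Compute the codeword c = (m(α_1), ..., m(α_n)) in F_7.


c = [2, 0, 1, 4, 2, 1]

Message polynomial: m(x) = 4 + 3·x + 1·x^2 (mod 7).
For each evaluation point α_i, compute m(α_i) mod 7:
  α_1 = 5: Horner steps 1 → 1 → 2, so m(5) = 2.
  α_2 = 2: Horner steps 1 → 5 → 0, so m(2) = 0.
  α_3 = 1: Horner steps 1 → 4 → 1, so m(1) = 1.
  α_4 = 4: Horner steps 1 → 0 → 4, so m(4) = 4.
  α_5 = 6: Horner steps 1 → 2 → 2, so m(6) = 2.
  α_6 = 3: Horner steps 1 → 6 → 1, so m(3) = 1.
Codeword c = [2, 0, 1, 4, 2, 1] ∈ F_7^6.


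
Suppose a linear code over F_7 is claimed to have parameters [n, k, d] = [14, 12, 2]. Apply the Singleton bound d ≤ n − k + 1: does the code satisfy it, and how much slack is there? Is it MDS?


Singleton RHS = n − k + 1 = 3, slack = 1, bound satisfied, not MDS.

Singleton bound: d ≤ n − k + 1.
Here n = 14, k = 12, so n − k + 1 = 3.
Given d = 2, check d ≤ 3: YES.
Slack = (n − k + 1) − d = 1.
The code is NOT MDS (slack = 1 > 0).
Description: the claimed parameters are [14, 12, 2]_7; such a code would be non-MDS.


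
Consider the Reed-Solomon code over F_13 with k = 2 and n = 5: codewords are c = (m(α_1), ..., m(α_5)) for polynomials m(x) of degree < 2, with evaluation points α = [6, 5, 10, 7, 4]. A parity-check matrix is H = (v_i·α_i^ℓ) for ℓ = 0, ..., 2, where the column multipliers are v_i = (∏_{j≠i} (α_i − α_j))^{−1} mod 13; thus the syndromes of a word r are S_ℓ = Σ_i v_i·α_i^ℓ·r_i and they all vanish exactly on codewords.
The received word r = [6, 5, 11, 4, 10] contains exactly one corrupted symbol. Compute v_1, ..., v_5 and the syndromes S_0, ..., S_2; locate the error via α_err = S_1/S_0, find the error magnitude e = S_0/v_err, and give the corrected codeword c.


S = (12, 8, 1), error at position 2, error magnitude e = 10, c = [6, 8, 11, 4, 10].

Step 1: column multipliers v_i = (∏_{j≠i}(α_i − α_j))^{−1} mod 13.
  i = 1 (α = 6): (6−5)(6−10)(6−7)(6−4) = 1·(−4)·(−1)·2 = 8 ≡ 8, so v_1 = 8^{−1} = 5 (mod 13).
  i = 2 (α = 5): (5−6)(5−10)(5−7)(5−4) = (−1)·(−5)·(−2)·1 = −10 ≡ 3, so v_2 = 3^{−1} = 9 (mod 13).
  i = 3 (α = 10): (10−6)(10−5)(10−7)(10−4) = 4·5·3·6 = 360 ≡ 9, so v_3 = 9^{−1} = 3 (mod 13).
  i = 4 (α = 7): (7−6)(7−5)(7−10)(7−4) = 1·2·(−3)·3 = −18 ≡ 8, so v_4 = 8^{−1} = 5 (mod 13).
  i = 5 (α = 4): (4−6)(4−5)(4−10)(4−7) = (−2)·(−1)·(−6)·(−3) = 36 ≡ 10, so v_5 = 10^{−1} = 4 (mod 13).
  v = [5, 9, 3, 5, 4].
Step 2: syndromes of r = [6, 5, 11, 4, 10] (all sums mod 13).
  S_0 = Σ v_i r_i = 5·6 + 9·5 + 3·11 + 5·4 + 4·10 = 168 ≡ 12.
  S_1 = Σ v_i α_i r_i = 5·6·6 + 9·5·5 + 3·10·11 + 5·7·4 + 4·4·10 = 1035 ≡ 8.
  α_i^2 mod 13 = [10, 12, 9, 10, 3].
  S_2 = Σ v_i α_i^2 r_i = 5·10·6 + 9·12·5 + 3·9·11 + 5·10·4 + 4·3·10 = 1457 ≡ 1.
  S = (12, 8, 1) ≠ 0, so r is not a codeword (an error is present).
Step 3: locate the error. For a single error e at position i, S_ℓ = v_i·e·α_i^ℓ, so α_err = S_1/S_0.
  S_0^{−1} = 12^{−1} = 12 (mod 13), so α_err = 8·12 = 96 ≡ 5 = α_2. Error position i = 2.
  Consistency check: S_2/S_1 = 1·5 = 5 ≡ 5 = α_err ✓ (single-error assumption holds).
Step 4: error magnitude e = S_0/v_2 = S_0·∏_{j≠2}(α_2 − α_j) = 12·3 = 36 ≡ 10 (mod 13).
Step 5: correct position 2: c_2 = r_2 − e = 5 − 10 ≡ 8 (mod 13). Hence c = [6, 8, 11, 4, 10].
  Check: interpolating c through the α_i gives m(x) = 5 + 11·x (degree < 2) with m(α_i) = c_i for every i, so c is indeed a codeword.


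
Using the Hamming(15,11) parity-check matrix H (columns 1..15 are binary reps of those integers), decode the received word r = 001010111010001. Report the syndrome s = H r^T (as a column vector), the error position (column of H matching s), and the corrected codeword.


s = (0, 1, 0, 0)^T, error position = 4, corrected codeword c = 001110111010001

Compute s = H r^T mod 2 one row at a time:
  s_1 = 1 + 1 + 0 + 1 + 0 + 0 + 0 + 1 = 4 ≡ 0 (mod 2).
  s_2 = 0 + 1 + 0 + 1 + 0 + 0 + 0 + 1 = 3 ≡ 1 (mod 2).
  s_3 = 0 + 1 + 0 + 1 + 0 + 1 + 0 + 1 = 4 ≡ 0 (mod 2).
  s_4 = 0 + 1 + 1 + 1 + 1 + 1 + 0 + 1 = 6 ≡ 0 (mod 2).
s = (0, 1, 0, 0)^T — this equals column 4 of H (binary 0100), so error is at position 4.
Correct: flip bit 4 of r = 001010111010001 to get c = 001110111010001.


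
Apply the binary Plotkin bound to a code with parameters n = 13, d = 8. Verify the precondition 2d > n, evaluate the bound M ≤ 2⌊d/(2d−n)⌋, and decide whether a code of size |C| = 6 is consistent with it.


Plotkin bound M ≤ 4; given |C| = 6 > bound (violated).

Check applicability: 2d = 16, n = 13.
2d − n = 3 > 0, so Plotkin applies.
Compute d/(2d−n) = 8/3 ≈ 2.6667.
⌊d/(2d−n)⌋ = 2.
Plotkin bound: M ≤ 2·2 = 4.
Given |C| = 6, check: VIOLATED.
This |C| is above the Plotkin bound, so no binary code with n = 13, d = 8 and 6 codewords exists.


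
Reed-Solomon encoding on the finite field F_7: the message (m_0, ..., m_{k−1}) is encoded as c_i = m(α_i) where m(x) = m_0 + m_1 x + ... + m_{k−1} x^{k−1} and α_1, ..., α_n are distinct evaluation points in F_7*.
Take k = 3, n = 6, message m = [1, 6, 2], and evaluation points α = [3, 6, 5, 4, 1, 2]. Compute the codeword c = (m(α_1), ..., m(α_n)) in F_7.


c = [2, 4, 4, 1, 2, 0]

Message polynomial: m(x) = 1 + 6·x + 2·x^2 (mod 7).
For each evaluation point α_i, compute m(α_i) mod 7:
  α_1 = 3: Horner steps 2 → 5 → 2, so m(3) = 2.
  α_2 = 6: Horner steps 2 → 4 → 4, so m(6) = 4.
  α_3 = 5: Horner steps 2 → 2 → 4, so m(5) = 4.
  α_4 = 4: Horner steps 2 → 0 → 1, so m(4) = 1.
  α_5 = 1: Horner steps 2 → 1 → 2, so m(1) = 2.
  α_6 = 2: Horner steps 2 → 3 → 0, so m(2) = 0.
Codeword c = [2, 4, 4, 1, 2, 0] ∈ F_7^6.


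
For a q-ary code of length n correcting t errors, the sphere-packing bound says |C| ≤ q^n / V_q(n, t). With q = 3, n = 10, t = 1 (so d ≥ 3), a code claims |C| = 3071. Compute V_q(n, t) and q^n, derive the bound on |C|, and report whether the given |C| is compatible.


V_q(n, t) = 21, q^n = 59049, Hamming bound = 2811, |C| = 3071 > bound (violated).

Step 1: Compute V_q(n, t) = Σ_{j=0}^1 C(n, j) (q−1)^j.
  j = 0: C(10,0)·(2)^0 = 1·1 = 1.
  j = 1: C(10,1)·(2)^1 = 10·2 = 20.
  V_q(n, t) = 1 + 20 = 21.
Step 2: q^n = 3^10 = 59049.
Step 3: Hamming bound ⌊q^n / V_q(n,t)⌋ = ⌊59049/21⌋ = 2811.
Step 4: Compare |C| = 3071 to 2811: violated.
The claimed |C| lies above the Hamming bound, so no 3-ary code of length 10 with d ≥ 3 can have 3071 codewords.


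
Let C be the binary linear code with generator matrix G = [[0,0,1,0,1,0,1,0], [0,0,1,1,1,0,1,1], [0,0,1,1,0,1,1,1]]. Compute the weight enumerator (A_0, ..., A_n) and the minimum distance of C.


Weight distribution: A_0 = 1, A_2 = 2, A_3 = 2, A_4 = 1, A_5 = 2. Minimum distance d = 2.

Enumerate all 2^3 = 8 messages m ∈ F_2^3.
For each, compute codeword c = mG in F_2^8, then tally its weight.
  m = 000 → c = 00000000, weight = 0.
  m = 100 → c = 00101010, weight = 3.
  m = 010 → c = 00111011, weight = 5.
  m = 110 → c = 00010001, weight = 2.
  m = 001 → c = 00110111, weight = 5.
  m = 101 → c = 00011101, weight = 4.
  m = 011 → c = 00001100, weight = 2.
  m = 111 → c = 00100110, weight = 3.
Tally weights:
  weight 0: 1 codewords.
  weight 2: 2 codewords.
  weight 3: 2 codewords.
  weight 4: 1 codewords.
  weight 5: 2 codewords.
Minimum distance d = smallest w > 0 with A_w > 0 = 2.
Sanity: Σ A_w = 8 = 2^3 = 8 ✓.


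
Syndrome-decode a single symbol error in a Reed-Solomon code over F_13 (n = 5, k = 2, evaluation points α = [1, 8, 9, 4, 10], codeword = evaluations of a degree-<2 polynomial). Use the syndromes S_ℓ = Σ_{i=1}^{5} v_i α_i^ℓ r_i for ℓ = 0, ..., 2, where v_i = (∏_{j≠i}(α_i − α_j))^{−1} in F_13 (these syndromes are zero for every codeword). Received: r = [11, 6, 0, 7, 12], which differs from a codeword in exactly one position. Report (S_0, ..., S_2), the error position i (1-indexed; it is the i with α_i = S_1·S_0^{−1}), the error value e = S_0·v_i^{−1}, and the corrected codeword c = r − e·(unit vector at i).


S = (9, 3, 1), error at position 3, error magnitude e = 4, c = [11, 6, 9, 7, 12].

Step 1: column multipliers v_i = (∏_{j≠i}(α_i − α_j))^{−1} mod 13.
  i = 1 (α = 1): (1−8)(1−9)(1−4)(1−10) = (−7)·(−8)·(−3)·(−9) = 1512 ≡ 4, so v_1 = 4^{−1} = 10 (mod 13).
  i = 2 (α = 8): (8−1)(8−9)(8−4)(8−10) = 7·(−1)·4·(−2) = 56 ≡ 4, so v_2 = 4^{−1} = 10 (mod 13).
  i = 3 (α = 9): (9−1)(9−8)(9−4)(9−10) = 8·1·5·(−1) = −40 ≡ 12, so v_3 = 12^{−1} = 12 (mod 13).
  i = 4 (α = 4): (4−1)(4−8)(4−9)(4−10) = 3·(−4)·(−5)·(−6) = −360 ≡ 4, so v_4 = 4^{−1} = 10 (mod 13).
  i = 5 (α = 10): (10−1)(10−8)(10−9)(10−4) = 9·2·1·6 = 108 ≡ 4, so v_5 = 4^{−1} = 10 (mod 13).
  v = [10, 10, 12, 10, 10].
Step 2: syndromes of r = [11, 6, 0, 7, 12] (all sums mod 13).
  S_0 = Σ v_i r_i = 10·11 + 10·6 + 12·0 + 10·7 + 10·12 = 360 ≡ 9.
  S_1 = Σ v_i α_i r_i = 10·1·11 + 10·8·6 + 12·9·0 + 10·4·7 + 10·10·12 = 2070 ≡ 3.
  α_i^2 mod 13 = [1, 12, 3, 3, 9].
  S_2 = Σ v_i α_i^2 r_i = 10·1·11 + 10·12·6 + 12·3·0 + 10·3·7 + 10·9·12 = 2120 ≡ 1.
  S = (9, 3, 1) ≠ 0, so r is not a codeword (an error is present).
Step 3: locate the error. For a single error e at position i, S_ℓ = v_i·e·α_i^ℓ, so α_err = S_1/S_0.
  S_0^{−1} = 9^{−1} = 3 (mod 13), so α_err = 3·3 = 9 ≡ 9 = α_3. Error position i = 3.
  Consistency check: S_2/S_1 = 1·9 = 9 ≡ 9 = α_err ✓ (single-error assumption holds).
Step 4: error magnitude e = S_0/v_3 = S_0·∏_{j≠3}(α_3 − α_j) = 9·12 = 108 ≡ 4 (mod 13).
Step 5: correct position 3: c_3 = r_3 − e = 0 − 4 ≡ 9 (mod 13). Hence c = [11, 6, 9, 7, 12].
  Check: interpolating c through the α_i gives m(x) = 8 + 3·x (degree < 2) with m(α_i) = c_i for every i, so c is indeed a codeword.


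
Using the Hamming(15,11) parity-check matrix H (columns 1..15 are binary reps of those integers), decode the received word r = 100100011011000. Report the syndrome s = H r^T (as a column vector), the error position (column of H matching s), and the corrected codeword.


s = (0, 0, 1, 1)^T, error position = 3, corrected codeword c = 101100011011000

Compute s = H r^T mod 2 one row at a time:
  s_1 = 1 + 1 + 0 + 1 + 1 + 0 + 0 + 0 = 4 ≡ 0 (mod 2).
  s_2 = 1 + 0 + 0 + 0 + 1 + 0 + 0 + 0 = 2 ≡ 0 (mod 2).
  s_3 = 0 + 0 + 0 + 0 + 0 + 1 + 0 + 0 = 1 ≡ 1 (mod 2).
  s_4 = 1 + 0 + 0 + 0 + 1 + 1 + 0 + 0 = 3 ≡ 1 (mod 2).
s = (0, 0, 1, 1)^T — this equals column 3 of H (binary 0011), so error is at position 3.
Correct: flip bit 3 of r = 100100011011000 to get c = 101100011011000.


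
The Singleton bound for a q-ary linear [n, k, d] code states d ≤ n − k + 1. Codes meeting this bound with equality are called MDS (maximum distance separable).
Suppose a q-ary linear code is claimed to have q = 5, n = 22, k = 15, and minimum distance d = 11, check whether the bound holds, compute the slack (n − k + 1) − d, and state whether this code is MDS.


Singleton RHS = n − k + 1 = 8, slack = -3, bound violated (no such code; not MDS).

Singleton bound: d ≤ n − k + 1.
Here n = 22, k = 15, so n − k + 1 = 8.
Given d = 11, check d ≤ 8: NO.
Slack = (n − k + 1) − d = -3.
The slack is negative: d = 11 exceeds n − k + 1 = 8 by 3, so the Singleton bound is violated and no linear [22, 15, 11]_5 code can exist. In particular it is not MDS (MDS requires d = n − k + 1 exactly).
Description: the claimed parameters are [22, 15, 11]_5; such a code would be impossible (violates the Singleton bound).


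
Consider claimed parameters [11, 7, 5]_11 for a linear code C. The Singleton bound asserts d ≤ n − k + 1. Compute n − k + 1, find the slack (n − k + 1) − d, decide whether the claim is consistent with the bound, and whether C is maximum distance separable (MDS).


Singleton RHS = n − k + 1 = 5, slack = 0, bound satisfied, MDS.

Singleton bound: d ≤ n − k + 1.
Here n = 11, k = 7, so n − k + 1 = 5.
Given d = 5, check d ≤ 5: YES.
Slack = (n − k + 1) − d = 0.
The code is MDS (slack = 0).
Description: the claimed parameters are [11, 7, 5]_11; such a code would be MDS (meets Singleton bound).


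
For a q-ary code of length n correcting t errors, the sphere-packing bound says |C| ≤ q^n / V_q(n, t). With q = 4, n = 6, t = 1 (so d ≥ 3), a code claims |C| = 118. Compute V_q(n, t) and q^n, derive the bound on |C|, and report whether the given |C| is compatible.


V_q(n, t) = 19, q^n = 4096, Hamming bound = 215, |C| = 118 ≤ bound (satisfied).

Step 1: Compute V_q(n, t) = Σ_{j=0}^1 C(n, j) (q−1)^j.
  j = 0: C(6,0)·(3)^0 = 1·1 = 1.
  j = 1: C(6,1)·(3)^1 = 6·3 = 18.
  V_q(n, t) = 1 + 18 = 19.
Step 2: q^n = 4^6 = 4096.
Step 3: Hamming bound ⌊q^n / V_q(n,t)⌋ = ⌊4096/19⌋ = 215.
Step 4: Compare |C| = 118 to 215: satisfied.
The claimed |C| lies below the Hamming bound.


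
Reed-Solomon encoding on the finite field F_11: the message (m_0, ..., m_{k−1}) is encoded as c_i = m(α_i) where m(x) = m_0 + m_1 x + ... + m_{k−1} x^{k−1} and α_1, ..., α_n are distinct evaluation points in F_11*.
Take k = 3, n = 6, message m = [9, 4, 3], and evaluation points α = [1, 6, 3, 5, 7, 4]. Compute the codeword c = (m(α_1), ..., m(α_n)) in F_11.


c = [5, 9, 4, 5, 8, 7]

Message polynomial: m(x) = 9 + 4·x + 3·x^2 (mod 11).
For each evaluation point α_i, compute m(α_i) mod 11:
  α_1 = 1: Horner steps 3 → 7 → 5, so m(1) = 5.
  α_2 = 6: Horner steps 3 → 0 → 9, so m(6) = 9.
  α_3 = 3: Horner steps 3 → 2 → 4, so m(3) = 4.
  α_4 = 5: Horner steps 3 → 8 → 5, so m(5) = 5.
  α_5 = 7: Horner steps 3 → 3 → 8, so m(7) = 8.
  α_6 = 4: Horner steps 3 → 5 → 7, so m(4) = 7.
Codeword c = [5, 9, 4, 5, 8, 7] ∈ F_11^6.


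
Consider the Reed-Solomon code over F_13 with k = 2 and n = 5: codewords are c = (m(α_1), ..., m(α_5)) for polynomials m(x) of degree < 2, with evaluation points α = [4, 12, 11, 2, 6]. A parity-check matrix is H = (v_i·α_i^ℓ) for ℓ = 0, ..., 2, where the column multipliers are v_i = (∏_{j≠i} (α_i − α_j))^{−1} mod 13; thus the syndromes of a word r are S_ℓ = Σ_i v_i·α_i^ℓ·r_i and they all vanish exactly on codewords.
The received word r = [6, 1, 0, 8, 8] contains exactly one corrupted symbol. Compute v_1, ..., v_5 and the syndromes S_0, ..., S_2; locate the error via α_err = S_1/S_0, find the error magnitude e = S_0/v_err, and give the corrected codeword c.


S = (6, 12, 11), error at position 4, error magnitude e = 4, c = [6, 1, 0, 4, 8].

Step 1: column multipliers v_i = (∏_{j≠i}(α_i − α_j))^{−1} mod 13.
  i = 1 (α = 4): (4−12)(4−11)(4−2)(4−6) = (−8)·(−7)·2·(−2) = −224 ≡ 10, so v_1 = 10^{−1} = 4 (mod 13).
  i = 2 (α = 12): (12−4)(12−11)(12−2)(12−6) = 8·1·10·6 = 480 ≡ 12, so v_2 = 12^{−1} = 12 (mod 13).
  i = 3 (α = 11): (11−4)(11−12)(11−2)(11−6) = 7·(−1)·9·5 = −315 ≡ 10, so v_3 = 10^{−1} = 4 (mod 13).
  i = 4 (α = 2): (2−4)(2−12)(2−11)(2−6) = (−2)·(−10)·(−9)·(−4) = 720 ≡ 5, so v_4 = 5^{−1} = 8 (mod 13).
  i = 5 (α = 6): (6−4)(6−12)(6−11)(6−2) = 2·(−6)·(−5)·4 = 240 ≡ 6, so v_5 = 6^{−1} = 11 (mod 13).
  v = [4, 12, 4, 8, 11].
Step 2: syndromes of r = [6, 1, 0, 8, 8] (all sums mod 13).
  S_0 = Σ v_i r_i = 4·6 + 12·1 + 4·0 + 8·8 + 11·8 = 188 ≡ 6.
  S_1 = Σ v_i α_i r_i = 4·4·6 + 12·12·1 + 4·11·0 + 8·2·8 + 11·6·8 = 896 ≡ 12.
  α_i^2 mod 13 = [3, 1, 4, 4, 10].
  S_2 = Σ v_i α_i^2 r_i = 4·3·6 + 12·1·1 + 4·4·0 + 8·4·8 + 11·10·8 = 1220 ≡ 11.
  S = (6, 12, 11) ≠ 0, so r is not a codeword (an error is present).
Step 3: locate the error. For a single error e at position i, S_ℓ = v_i·e·α_i^ℓ, so α_err = S_1/S_0.
  S_0^{−1} = 6^{−1} = 11 (mod 13), so α_err = 12·11 = 132 ≡ 2 = α_4. Error position i = 4.
  Consistency check: S_2/S_1 = 11·12 = 132 ≡ 2 = α_err ✓ (single-error assumption holds).
Step 4: error magnitude e = S_0/v_4 = S_0·∏_{j≠4}(α_4 − α_j) = 6·5 = 30 ≡ 4 (mod 13).
Step 5: correct position 4: c_4 = r_4 − e = 8 − 4 ≡ 4 (mod 13). Hence c = [6, 1, 0, 4, 8].
  Check: interpolating c through the α_i gives m(x) = 2 + 1·x (degree < 2) with m(α_i) = c_i for every i, so c is indeed a codeword.


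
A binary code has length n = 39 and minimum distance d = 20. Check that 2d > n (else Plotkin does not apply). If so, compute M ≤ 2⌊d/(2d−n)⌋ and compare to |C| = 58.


Plotkin bound M ≤ 40; given |C| = 58 > bound (violated).

Check applicability: 2d = 40, n = 39.
2d − n = 1 > 0, so Plotkin applies.
Compute d/(2d−n) = 20/1 ≈ 20.0000.
⌊d/(2d−n)⌋ = 20.
Plotkin bound: M ≤ 2·20 = 40.
Given |C| = 58, check: VIOLATED.
This |C| is above the Plotkin bound, so no binary code with n = 39, d = 20 and 58 codewords exists.


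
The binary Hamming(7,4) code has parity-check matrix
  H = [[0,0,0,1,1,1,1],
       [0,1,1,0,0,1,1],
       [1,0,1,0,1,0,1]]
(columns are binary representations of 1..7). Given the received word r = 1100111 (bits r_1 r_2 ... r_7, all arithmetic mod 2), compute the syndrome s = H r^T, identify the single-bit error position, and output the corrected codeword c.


s = (1, 1, 1)^T, error position = 7, corrected codeword c = 1100110

Compute s = H r^T mod 2 one row at a time:
  s_1 = 0 + 1 + 1 + 1 = 3 ≡ 1 (mod 2).
  s_2 = 1 + 0 + 1 + 1 = 3 ≡ 1 (mod 2).
  s_3 = 1 + 0 + 1 + 1 = 3 ≡ 1 (mod 2).
s = (1, 1, 1)^T — this equals column 7 of H (binary 111), so error is at position 7.
Correct: flip bit 7 of r = 1100111 to get c = 1100110.


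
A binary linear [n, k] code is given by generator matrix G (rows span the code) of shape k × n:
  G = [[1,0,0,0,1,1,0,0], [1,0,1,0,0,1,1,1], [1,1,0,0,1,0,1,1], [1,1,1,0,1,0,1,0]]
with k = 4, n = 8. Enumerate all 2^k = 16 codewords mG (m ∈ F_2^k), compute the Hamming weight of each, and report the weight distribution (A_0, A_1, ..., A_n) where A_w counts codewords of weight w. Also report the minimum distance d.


Weight distribution: A_0 = 1, A_2 = 2, A_3 = 4, A_4 = 5, A_5 = 4. Minimum distance d = 2.

Enumerate all 2^4 = 16 messages m ∈ F_2^4.
For each, compute codeword c = mG in F_2^8, then tally its weight.
  m = 0000 → c = 00000000, weight = 0.
  m = 1000 → c = 10001100, weight = 3.
  m = 0100 → c = 10100111, weight = 5.
  m = 1100 → c = 00101011, weight = 4.
  m = 0010 → c = 11001011, weight = 5.
  m = 1010 → c = 01000111, weight = 4.
  m = 0110 → c = 01101100, weight = 4.
  m = 1110 → c = 11100000, weight = 3.
  m = 0001 → c = 11101010, weight = 5.
  m = 1001 → c = 01100110, weight = 4.
  m = 0101 → c = 01001101, weight = 4.
  m = 1101 → c = 11000001, weight = 3.
  m = 0011 → c = 00100001, weight = 2.
  m = 1011 → c = 10101101, weight = 5.
  m = 0111 → c = 10000110, weight = 3.
  m = 1111 → c = 00001010, weight = 2.
Tally weights:
  weight 0: 1 codewords.
  weight 2: 2 codewords.
  weight 3: 4 codewords.
  weight 4: 5 codewords.
  weight 5: 4 codewords.
Minimum distance d = smallest w > 0 with A_w > 0 = 2.
Sanity: Σ A_w = 16 = 2^4 = 16 ✓.


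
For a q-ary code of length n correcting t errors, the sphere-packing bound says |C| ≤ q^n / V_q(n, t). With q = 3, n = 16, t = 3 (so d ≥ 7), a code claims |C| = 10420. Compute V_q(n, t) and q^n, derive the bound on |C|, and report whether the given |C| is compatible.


V_q(n, t) = 4993, q^n = 43046721, Hamming bound = 8621, |C| = 10420 > bound (violated).

Step 1: Compute V_q(n, t) = Σ_{j=0}^3 C(n, j) (q−1)^j.
  j = 0: C(16,0)·(2)^0 = 1·1 = 1.
  j = 1: C(16,1)·(2)^1 = 16·2 = 32.
  j = 2: C(16,2)·(2)^2 = 120·4 = 480.
  j = 3: C(16,3)·(2)^3 = 560·8 = 4480.
  V_q(n, t) = 1 + 32 + 480 + 4480 = 4993.
Step 2: q^n = 3^16 = 43046721.
Step 3: Hamming bound ⌊q^n / V_q(n,t)⌋ = ⌊43046721/4993⌋ = 8621.
Step 4: Compare |C| = 10420 to 8621: violated.
The claimed |C| lies above the Hamming bound, so no 3-ary code of length 16 with d ≥ 7 can have 10420 codewords.


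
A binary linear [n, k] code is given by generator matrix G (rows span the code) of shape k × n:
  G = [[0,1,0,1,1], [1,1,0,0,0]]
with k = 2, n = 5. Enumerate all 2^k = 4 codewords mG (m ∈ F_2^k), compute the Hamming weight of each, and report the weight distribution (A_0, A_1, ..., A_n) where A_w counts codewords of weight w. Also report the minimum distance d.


Weight distribution: A_0 = 1, A_2 = 1, A_3 = 2. Minimum distance d = 2.

Enumerate all 2^2 = 4 messages m ∈ F_2^2.
For each, compute codeword c = mG in F_2^5, then tally its weight.
  m = 00 → c = 00000, weight = 0.
  m = 10 → c = 01011, weight = 3.
  m = 01 → c = 11000, weight = 2.
  m = 11 → c = 10011, weight = 3.
Tally weights:
  weight 0: 1 codewords.
  weight 2: 1 codewords.
  weight 3: 2 codewords.
Minimum distance d = smallest w > 0 with A_w > 0 = 2.
Sanity: Σ A_w = 4 = 2^2 = 4 ✓.


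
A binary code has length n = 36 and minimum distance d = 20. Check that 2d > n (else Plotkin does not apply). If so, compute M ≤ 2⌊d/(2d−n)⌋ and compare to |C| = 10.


Plotkin bound M ≤ 10; given |C| = 10 ≤ bound (satisfied).

Check applicability: 2d = 40, n = 36.
2d − n = 4 > 0, so Plotkin applies.
Compute d/(2d−n) = 20/4 ≈ 5.0000.
⌊d/(2d−n)⌋ = 5.
Plotkin bound: M ≤ 2·5 = 10.
Given |C| = 10, check: satisfied.
This |C| is at the Plotkin bound.


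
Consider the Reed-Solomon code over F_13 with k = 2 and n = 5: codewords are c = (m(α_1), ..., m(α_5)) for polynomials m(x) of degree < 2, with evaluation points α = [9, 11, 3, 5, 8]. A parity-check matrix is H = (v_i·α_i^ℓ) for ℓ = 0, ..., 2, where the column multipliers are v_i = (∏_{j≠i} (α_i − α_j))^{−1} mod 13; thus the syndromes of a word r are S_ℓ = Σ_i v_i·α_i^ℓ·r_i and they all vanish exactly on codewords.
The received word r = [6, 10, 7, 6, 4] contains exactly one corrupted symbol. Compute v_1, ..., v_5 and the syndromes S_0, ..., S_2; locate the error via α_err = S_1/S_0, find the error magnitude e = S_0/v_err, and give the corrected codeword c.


S = (5, 12, 8), error at position 4, error magnitude e = 8, c = [6, 10, 7, 11, 4].

Step 1: column multipliers v_i = (∏_{j≠i}(α_i − α_j))^{−1} mod 13.
  i = 1 (α = 9): (9−11)(9−3)(9−5)(9−8) = (−2)·6·4·1 = −48 ≡ 4, so v_1 = 4^{−1} = 10 (mod 13).
  i = 2 (α = 11): (11−9)(11−3)(11−5)(11−8) = 2·8·6·3 = 288 ≡ 2, so v_2 = 2^{−1} = 7 (mod 13).
  i = 3 (α = 3): (3−9)(3−11)(3−5)(3−8) = (−6)·(−8)·(−2)·(−5) = 480 ≡ 12, so v_3 = 12^{−1} = 12 (mod 13).
  i = 4 (α = 5): (5−9)(5−11)(5−3)(5−8) = (−4)·(−6)·2·(−3) = −144 ≡ 12, so v_4 = 12^{−1} = 12 (mod 13).
  i = 5 (α = 8): (8−9)(8−11)(8−3)(8−5) = (−1)·(−3)·5·3 = 45 ≡ 6, so v_5 = 6^{−1} = 11 (mod 13).
  v = [10, 7, 12, 12, 11].
Step 2: syndromes of r = [6, 10, 7, 6, 4] (all sums mod 13).
  S_0 = Σ v_i r_i = 10·6 + 7·10 + 12·7 + 12·6 + 11·4 = 330 ≡ 5.
  S_1 = Σ v_i α_i r_i = 10·9·6 + 7·11·10 + 12·3·7 + 12·5·6 + 11·8·4 = 2274 ≡ 12.
  α_i^2 mod 13 = [3, 4, 9, 12, 12].
  S_2 = Σ v_i α_i^2 r_i = 10·3·6 + 7·4·10 + 12·9·7 + 12·12·6 + 11·12·4 = 2608 ≡ 8.
  S = (5, 12, 8) ≠ 0, so r is not a codeword (an error is present).
Step 3: locate the error. For a single error e at position i, S_ℓ = v_i·e·α_i^ℓ, so α_err = S_1/S_0.
  S_0^{−1} = 5^{−1} = 8 (mod 13), so α_err = 12·8 = 96 ≡ 5 = α_4. Error position i = 4.
  Consistency check: S_2/S_1 = 8·12 = 96 ≡ 5 = α_err ✓ (single-error assumption holds).
Step 4: error magnitude e = S_0/v_4 = S_0·∏_{j≠4}(α_4 − α_j) = 5·12 = 60 ≡ 8 (mod 13).
Step 5: correct position 4: c_4 = r_4 − e = 6 − 8 ≡ 11 (mod 13). Hence c = [6, 10, 7, 11, 4].
  Check: interpolating c through the α_i gives m(x) = 1 + 2·x (degree < 2) with m(α_i) = c_i for every i, so c is indeed a codeword.


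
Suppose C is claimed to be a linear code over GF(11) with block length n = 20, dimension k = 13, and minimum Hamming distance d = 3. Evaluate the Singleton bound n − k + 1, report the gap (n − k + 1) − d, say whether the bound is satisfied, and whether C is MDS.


Singleton RHS = n − k + 1 = 8, slack = 5, bound satisfied, not MDS.

Singleton bound: d ≤ n − k + 1.
Here n = 20, k = 13, so n − k + 1 = 8.
Given d = 3, check d ≤ 8: YES.
Slack = (n − k + 1) − d = 5.
The code is NOT MDS (slack = 5 > 0).
Description: the claimed parameters are [20, 13, 3]_11; such a code would be non-MDS.
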